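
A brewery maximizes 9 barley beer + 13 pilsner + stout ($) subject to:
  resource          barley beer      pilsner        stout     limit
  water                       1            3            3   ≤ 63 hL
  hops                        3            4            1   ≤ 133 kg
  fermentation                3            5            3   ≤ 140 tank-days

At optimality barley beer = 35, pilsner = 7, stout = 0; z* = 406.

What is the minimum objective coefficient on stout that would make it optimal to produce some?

At the optimum: water uses 56 of 63 (slack = 7); hops uses 133 of 133 (binding); fermentation uses 140 of 140 (binding).
By complementary slackness, y = 0 for the non-binding constraint.
From A_Bᵀ y = c: 3·y_hops + 3·y_fermentation = 9; 4·y_hops + 5·y_fermentation = 13.
Solving: y_hops = 2, y_fermentation = 1.
stout enters the basis when its profit ≥ yᵀa₃ = 2·1 + 1·3 = 5.

5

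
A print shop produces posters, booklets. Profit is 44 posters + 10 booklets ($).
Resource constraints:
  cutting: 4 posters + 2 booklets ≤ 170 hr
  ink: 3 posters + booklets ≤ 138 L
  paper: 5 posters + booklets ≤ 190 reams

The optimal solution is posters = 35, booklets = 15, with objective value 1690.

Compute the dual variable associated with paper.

Binding: cutting and paper. Non-binding: ink (18 unused).
Since ink is not tight, its dual is 0.
The binding rows give the dual system: 4·y_cutting + 5·y_paper = 44 and 2·y_cutting + 1·y_paper = 10.
→ y_cutting = 1 and y_paper = 8.
Shadow price of paper = 8.

8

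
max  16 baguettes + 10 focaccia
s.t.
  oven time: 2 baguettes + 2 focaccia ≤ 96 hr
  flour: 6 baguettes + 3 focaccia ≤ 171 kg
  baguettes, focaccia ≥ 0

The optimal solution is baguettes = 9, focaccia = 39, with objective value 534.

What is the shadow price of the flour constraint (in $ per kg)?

Check each constraint at x*: oven time 96/96 (tight); flour 171/171 (tight).
The binding rows give the dual system: 2·y_oven time + 6·y_flour = 16 and 2·y_oven time + 3·y_flour = 10.
This yields shadow prices y_oven time = 2, y_flour = 2.
Shadow price of flour = 2.

2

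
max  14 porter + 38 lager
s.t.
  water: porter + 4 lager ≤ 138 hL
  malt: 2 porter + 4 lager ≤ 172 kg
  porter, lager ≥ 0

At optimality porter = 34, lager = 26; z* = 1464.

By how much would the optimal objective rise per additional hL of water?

Both water and malt are binding at x*.
The binding rows give the dual system: 1·y_water + 2·y_malt = 14 and 4·y_water + 4·y_malt = 38.
This yields shadow prices y_water = 5, y_malt = 4.5.
Shadow price of water = 5.

5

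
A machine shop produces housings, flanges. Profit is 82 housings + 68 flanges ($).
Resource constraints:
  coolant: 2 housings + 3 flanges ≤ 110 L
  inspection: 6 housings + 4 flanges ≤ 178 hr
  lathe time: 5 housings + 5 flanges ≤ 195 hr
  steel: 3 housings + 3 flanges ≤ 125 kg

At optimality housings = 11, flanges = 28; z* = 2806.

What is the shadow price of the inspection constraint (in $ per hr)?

Binding: inspection and lathe time. Non-binding: coolant (4 unused), steel (8 unused).
Since coolant, steel are not tight, their duals are 0.
The binding rows give the dual system: 6·y_inspection + 5·y_lathe time = 82 and 4·y_inspection + 5·y_lathe time = 68.
Solving: y_inspection = 7, y_lathe time = 8.
Shadow price of inspection = 7.

7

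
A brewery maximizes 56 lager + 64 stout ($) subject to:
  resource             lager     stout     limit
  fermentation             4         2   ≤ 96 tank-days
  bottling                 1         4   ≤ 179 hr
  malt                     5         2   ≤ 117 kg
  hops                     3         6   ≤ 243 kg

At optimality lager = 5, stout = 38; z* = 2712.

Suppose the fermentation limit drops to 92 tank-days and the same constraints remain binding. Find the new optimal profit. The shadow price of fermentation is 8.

Δb = -4, so new z* = 2712 + (8)·(-4) = 2712 − 32 = 2680.

2680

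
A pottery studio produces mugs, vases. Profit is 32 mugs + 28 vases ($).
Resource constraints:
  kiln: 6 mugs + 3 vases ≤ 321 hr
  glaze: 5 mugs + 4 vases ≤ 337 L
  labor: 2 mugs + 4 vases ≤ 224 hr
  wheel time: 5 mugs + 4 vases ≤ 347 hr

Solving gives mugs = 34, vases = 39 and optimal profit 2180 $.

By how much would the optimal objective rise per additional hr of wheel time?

At the optimum: kiln uses 321 of 321 (binding); glaze uses 326 of 337 (slack = 11); labor uses 224 of 224 (binding); wheel time uses 326 of 347 (slack = 21).
Slack constraints have shadow price 0 (complementary slackness).
The binding rows give the dual system: 6·y_kiln + 2·y_labor = 32 and 3·y_kiln + 4·y_labor = 28.
Solving: y_kiln = 4, y_labor = 4.
Shadow price of wheel time = 0.

0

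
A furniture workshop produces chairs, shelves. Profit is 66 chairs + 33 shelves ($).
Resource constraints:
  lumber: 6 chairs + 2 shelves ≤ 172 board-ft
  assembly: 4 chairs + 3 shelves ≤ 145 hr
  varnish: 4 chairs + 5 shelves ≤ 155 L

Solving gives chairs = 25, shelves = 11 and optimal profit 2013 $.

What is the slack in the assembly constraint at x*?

12

assembly used = 4·25 + 3·11 = 133; slack = 145 − 133 = 12.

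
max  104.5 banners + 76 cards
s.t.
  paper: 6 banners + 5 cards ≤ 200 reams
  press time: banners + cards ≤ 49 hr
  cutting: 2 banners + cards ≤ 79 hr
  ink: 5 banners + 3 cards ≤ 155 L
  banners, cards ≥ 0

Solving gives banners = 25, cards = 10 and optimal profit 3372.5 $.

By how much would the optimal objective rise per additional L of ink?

Binding: paper and ink. Non-binding: press time (14 unused), cutting (19 unused).
By complementary slackness, y = 0 for the non-binding constraints.
The binding rows give the dual system: 6·y_paper + 5·y_ink = 104.5 and 5·y_paper + 3·y_ink = 76.
This yields shadow prices y_paper = 9.5, y_ink = 9.5.
Shadow price of ink = 9.5.

9.5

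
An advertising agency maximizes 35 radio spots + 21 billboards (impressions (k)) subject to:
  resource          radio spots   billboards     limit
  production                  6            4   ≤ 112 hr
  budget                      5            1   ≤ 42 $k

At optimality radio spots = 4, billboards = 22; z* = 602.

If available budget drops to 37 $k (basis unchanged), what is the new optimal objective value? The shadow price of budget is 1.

597

Δb = -5, so new z* = 602 + (1)·(-5) = 602 − 5 = 597.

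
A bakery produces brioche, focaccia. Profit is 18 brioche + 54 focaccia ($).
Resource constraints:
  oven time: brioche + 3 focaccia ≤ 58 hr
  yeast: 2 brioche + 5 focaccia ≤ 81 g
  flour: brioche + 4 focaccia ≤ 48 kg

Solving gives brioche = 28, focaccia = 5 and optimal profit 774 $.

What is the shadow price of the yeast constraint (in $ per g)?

6

Binding: yeast and flour. Non-binding: oven time (15 unused).
By complementary slackness, y = 0 for the non-binding constraint.
Dual feasibility on the basic columns requires 2·y_yeast + 1·y_flour = 18, 5·y_yeast + 4·y_flour = 54.
This yields shadow prices y_yeast = 6, y_flour = 6.
Shadow price of yeast = 6.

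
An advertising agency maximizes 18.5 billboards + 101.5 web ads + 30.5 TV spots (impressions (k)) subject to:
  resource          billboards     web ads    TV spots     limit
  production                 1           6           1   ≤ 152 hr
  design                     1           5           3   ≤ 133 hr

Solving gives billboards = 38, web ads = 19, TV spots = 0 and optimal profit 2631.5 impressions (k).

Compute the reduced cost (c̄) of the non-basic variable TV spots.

Both production and design are binding at x*.
Dual feasibility on the basic columns requires 1·y_production + 1·y_design = 18.5, 6·y_production + 5·y_design = 101.5.
→ y_production = 9 and y_design = 9.5.
Reduced cost of TV spots: c₃ − yᵀa₃ = 30.5 − (9·1 + 9.5·3) = 30.5 − 37.5 = -7.

-7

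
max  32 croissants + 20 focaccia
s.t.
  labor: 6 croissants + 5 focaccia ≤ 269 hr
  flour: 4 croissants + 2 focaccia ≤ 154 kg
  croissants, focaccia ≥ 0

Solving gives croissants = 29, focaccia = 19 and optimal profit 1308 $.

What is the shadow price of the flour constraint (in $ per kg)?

Check each constraint at x*: labor 269/269 (tight); flour 154/154 (tight).
From A_Bᵀ y = c: 6·y_labor + 4·y_flour = 32; 5·y_labor + 2·y_flour = 20.
→ y_labor = 2 and y_flour = 5.
Shadow price of flour = 5.

5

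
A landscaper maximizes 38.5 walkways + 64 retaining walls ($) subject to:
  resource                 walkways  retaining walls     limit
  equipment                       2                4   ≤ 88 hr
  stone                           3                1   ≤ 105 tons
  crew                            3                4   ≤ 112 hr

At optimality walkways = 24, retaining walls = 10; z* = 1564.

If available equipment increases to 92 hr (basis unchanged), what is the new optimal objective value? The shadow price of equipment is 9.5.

1602

Δb = 4, so new z* = 1564 + (9.5)·(4) = 1564 + 38 = 1602.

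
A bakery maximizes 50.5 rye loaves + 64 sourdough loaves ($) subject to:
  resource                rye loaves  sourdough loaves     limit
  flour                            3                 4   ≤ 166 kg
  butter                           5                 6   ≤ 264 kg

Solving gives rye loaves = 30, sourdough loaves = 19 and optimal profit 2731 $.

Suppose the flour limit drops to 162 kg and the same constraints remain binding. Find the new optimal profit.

Both flour and butter are binding at x*.
Dual feasibility on the basic columns requires 3·y_flour + 5·y_butter = 50.5, 4·y_flour + 6·y_butter = 64.
Solving: y_flour = 8.5, y_butter = 5.
Δz = y_flour·Δb = 8.5 × (-4) = -34, so new z* = 2731 − 34 = 2697.

2697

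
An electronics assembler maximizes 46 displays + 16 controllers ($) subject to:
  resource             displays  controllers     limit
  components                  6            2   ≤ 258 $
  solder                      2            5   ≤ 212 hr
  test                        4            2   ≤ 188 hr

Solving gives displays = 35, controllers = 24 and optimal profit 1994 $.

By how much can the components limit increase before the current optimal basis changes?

Binding constraints: components, test. The basis is B = [[6,2],[4,2]] with det 4.
Per unit increase in components, x* moves by d = (0.5, -1).
The basis stays optimal until controllers reaches 0; allowable increase = 24 $.

24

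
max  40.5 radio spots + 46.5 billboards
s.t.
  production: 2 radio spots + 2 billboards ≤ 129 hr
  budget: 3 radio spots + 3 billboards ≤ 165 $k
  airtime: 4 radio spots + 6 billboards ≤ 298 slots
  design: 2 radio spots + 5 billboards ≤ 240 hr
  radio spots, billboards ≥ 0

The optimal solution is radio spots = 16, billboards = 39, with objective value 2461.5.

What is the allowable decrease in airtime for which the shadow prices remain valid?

Binding constraints: budget, airtime. The basis is B = [[3,3],[4,6]] with det 6.
Per unit decrease in airtime, x* moves by d = (0.5, -0.5).
The basis stays optimal until billboards reaches 0; allowable decrease = 78 slots.

78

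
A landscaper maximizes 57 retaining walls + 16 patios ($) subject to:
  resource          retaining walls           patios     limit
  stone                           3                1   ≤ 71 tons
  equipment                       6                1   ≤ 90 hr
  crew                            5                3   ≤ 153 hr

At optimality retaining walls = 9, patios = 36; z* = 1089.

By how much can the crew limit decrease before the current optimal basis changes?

78

Binding constraints: equipment, crew. The basis is B = [[6,1],[5,3]] with det 13.
Per unit decrease in crew, x* moves by d = (0.0769, -0.4615).
The basis stays optimal until patios reaches 0; allowable decrease = 78 hr.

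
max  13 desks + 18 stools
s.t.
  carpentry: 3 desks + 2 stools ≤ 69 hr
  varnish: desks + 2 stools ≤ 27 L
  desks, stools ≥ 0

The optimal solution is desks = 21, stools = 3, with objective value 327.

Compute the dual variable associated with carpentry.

Check each constraint at x*: carpentry 69/69 (tight); varnish 27/27 (tight).
The binding rows give the dual system: 3·y_carpentry + 1·y_varnish = 13 and 2·y_carpentry + 2·y_varnish = 18.
Solving: y_carpentry = 2, y_varnish = 7.
Shadow price of carpentry = 2.

2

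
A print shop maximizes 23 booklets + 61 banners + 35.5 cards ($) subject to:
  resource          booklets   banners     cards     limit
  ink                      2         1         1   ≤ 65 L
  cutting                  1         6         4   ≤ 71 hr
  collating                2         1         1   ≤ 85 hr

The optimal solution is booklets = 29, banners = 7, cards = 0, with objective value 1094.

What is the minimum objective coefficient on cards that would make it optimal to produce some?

Binding: ink and cutting. Non-binding: collating (20 unused).
Since collating is not tight, its dual is 0.
Dual feasibility on the basic columns requires 2·y_ink + 1·y_cutting = 23, 1·y_ink + 6·y_cutting = 61.
This yields shadow prices y_ink = 7, y_cutting = 9.
cards enters the basis when its profit ≥ yᵀa₃ = 7·1 + 9·4 = 43.

43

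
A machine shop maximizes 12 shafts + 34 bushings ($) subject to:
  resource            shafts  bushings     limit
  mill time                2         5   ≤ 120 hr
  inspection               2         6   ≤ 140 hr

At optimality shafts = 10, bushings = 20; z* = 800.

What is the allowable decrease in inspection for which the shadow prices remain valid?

Binding constraints: mill time, inspection. The basis is B = [[2,5],[2,6]] with det 2.
Per unit decrease in inspection, x* moves by d = (2.5, -1).
The basis stays optimal until bushings reaches 0; allowable decrease = 20 hr.

20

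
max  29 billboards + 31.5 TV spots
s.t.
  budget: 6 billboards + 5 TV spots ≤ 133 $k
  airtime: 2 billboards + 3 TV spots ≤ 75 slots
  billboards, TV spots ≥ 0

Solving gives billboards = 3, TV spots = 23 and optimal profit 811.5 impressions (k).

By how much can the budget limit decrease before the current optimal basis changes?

Binding constraints: budget, airtime. The basis is B = [[6,5],[2,3]] with det 8.
Per unit decrease in budget, x* moves by d = (-0.375, 0.25).
The basis stays optimal until billboards reaches 0; allowable decrease = 8 $k.

8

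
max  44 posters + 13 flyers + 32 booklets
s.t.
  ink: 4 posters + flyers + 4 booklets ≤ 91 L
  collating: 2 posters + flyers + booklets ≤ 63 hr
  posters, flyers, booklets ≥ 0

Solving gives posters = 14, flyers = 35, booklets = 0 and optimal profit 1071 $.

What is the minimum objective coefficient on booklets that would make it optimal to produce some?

Check each constraint at x*: ink 91/91 (tight); collating 63/63 (tight).
The binding rows give the dual system: 4·y_ink + 2·y_collating = 44 and 1·y_ink + 1·y_collating = 13.
This yields shadow prices y_ink = 9, y_collating = 4.
booklets enters the basis when its profit ≥ yᵀa₃ = 9·4 + 4·1 = 40.

40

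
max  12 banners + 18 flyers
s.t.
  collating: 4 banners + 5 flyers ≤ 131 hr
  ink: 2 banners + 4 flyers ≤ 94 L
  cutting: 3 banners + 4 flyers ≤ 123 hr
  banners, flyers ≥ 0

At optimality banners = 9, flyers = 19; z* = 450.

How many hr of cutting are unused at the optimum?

cutting used = 3·9 + 4·19 = 103; slack = 123 − 103 = 20.

20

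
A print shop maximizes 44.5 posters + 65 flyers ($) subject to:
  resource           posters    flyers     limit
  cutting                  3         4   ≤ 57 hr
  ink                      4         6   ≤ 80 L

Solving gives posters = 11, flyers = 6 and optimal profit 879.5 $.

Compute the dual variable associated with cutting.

3.5

Both cutting and ink are binding at x*.
From A_Bᵀ y = c: 3·y_cutting + 4·y_ink = 44.5; 4·y_cutting + 6·y_ink = 65.
Solving: y_cutting = 3.5, y_ink = 8.5.
Shadow price of cutting = 3.5.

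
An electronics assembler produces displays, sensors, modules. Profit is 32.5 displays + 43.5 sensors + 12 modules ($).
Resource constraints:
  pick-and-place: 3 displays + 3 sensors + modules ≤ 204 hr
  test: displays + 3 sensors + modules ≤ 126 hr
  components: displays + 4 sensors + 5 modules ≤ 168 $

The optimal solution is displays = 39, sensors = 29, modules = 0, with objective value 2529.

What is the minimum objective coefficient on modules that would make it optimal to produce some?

Check each constraint at x*: pick-and-place 204/204 (tight); test 126/126 (tight); components 155/168 (slack 13).
By complementary slackness, y = 0 for the non-binding constraint.
The binding rows give the dual system: 3·y_pick-and-place + 1·y_test = 32.5 and 3·y_pick-and-place + 3·y_test = 43.5.
→ y_pick-and-place = 9 and y_test = 5.5.
modules enters the basis when its profit ≥ yᵀa₃ = 9·1 + 5.5·1 = 14.5.

14.5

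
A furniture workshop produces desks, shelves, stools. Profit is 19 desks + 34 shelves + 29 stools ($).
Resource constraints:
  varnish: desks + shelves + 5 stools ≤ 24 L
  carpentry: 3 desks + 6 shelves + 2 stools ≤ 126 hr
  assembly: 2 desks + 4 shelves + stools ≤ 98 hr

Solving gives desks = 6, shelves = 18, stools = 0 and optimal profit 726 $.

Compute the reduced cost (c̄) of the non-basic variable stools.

Binding: varnish and carpentry. Non-binding: assembly (14 unused).
By complementary slackness, y = 0 for the non-binding constraint.
From A_Bᵀ y = c: 1·y_varnish + 3·y_carpentry = 19; 1·y_varnish + 6·y_carpentry = 34.
Solving: y_varnish = 4, y_carpentry = 5.
Reduced cost of stools: c₃ − yᵀa₃ = 29 − (4·5 + 5·2) = 29 − 30 = -1.

-1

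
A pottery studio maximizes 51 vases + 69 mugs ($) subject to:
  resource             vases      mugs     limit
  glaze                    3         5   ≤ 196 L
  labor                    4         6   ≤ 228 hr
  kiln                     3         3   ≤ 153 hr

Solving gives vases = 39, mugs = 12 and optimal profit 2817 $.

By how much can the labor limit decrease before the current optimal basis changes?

Binding constraints: labor, kiln. The basis is B = [[4,6],[3,3]] with det -6.
Per unit decrease in labor, x* moves by d = (0.5, -0.5).
The basis stays optimal until mugs reaches 0; allowable decrease = 24 hr.

24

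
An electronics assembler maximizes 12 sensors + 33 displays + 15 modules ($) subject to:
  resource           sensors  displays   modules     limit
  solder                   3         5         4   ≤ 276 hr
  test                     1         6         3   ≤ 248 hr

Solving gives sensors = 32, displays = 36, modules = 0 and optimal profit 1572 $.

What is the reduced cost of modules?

Check each constraint at x*: solder 276/276 (tight); test 248/248 (tight).
From A_Bᵀ y = c: 3·y_solder + 1·y_test = 12; 5·y_solder + 6·y_test = 33.
Solving: y_solder = 3, y_test = 3.
Reduced cost of modules: c₃ − yᵀa₃ = 15 − (3·4 + 3·3) = 15 − 21 = -6.

-6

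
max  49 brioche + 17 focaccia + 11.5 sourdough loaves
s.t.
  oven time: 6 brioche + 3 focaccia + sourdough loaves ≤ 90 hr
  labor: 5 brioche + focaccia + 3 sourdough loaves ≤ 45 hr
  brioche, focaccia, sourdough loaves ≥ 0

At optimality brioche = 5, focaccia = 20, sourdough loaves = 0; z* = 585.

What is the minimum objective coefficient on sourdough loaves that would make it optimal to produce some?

Both oven time and labor are binding at x*.
From A_Bᵀ y = c: 6·y_oven time + 5·y_labor = 49; 3·y_oven time + 1·y_labor = 17.
This yields shadow prices y_oven time = 4, y_labor = 5.
sourdough loaves enters the basis when its profit ≥ yᵀa₃ = 4·1 + 5·3 = 19.

19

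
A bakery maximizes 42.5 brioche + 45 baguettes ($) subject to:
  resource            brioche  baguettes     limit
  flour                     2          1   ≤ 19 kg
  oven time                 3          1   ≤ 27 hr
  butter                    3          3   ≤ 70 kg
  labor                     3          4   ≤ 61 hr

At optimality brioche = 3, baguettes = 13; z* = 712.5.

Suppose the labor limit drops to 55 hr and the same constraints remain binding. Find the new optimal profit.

655.5

Binding: flour and labor. Non-binding: oven time (5 unused), butter (22 unused).
Since oven time, butter are not tight, their duals are 0.
The binding rows give the dual system: 2·y_flour + 3·y_labor = 42.5 and 1·y_flour + 4·y_labor = 45.
→ y_flour = 7 and y_labor = 9.5.
Δz = y_labor·Δb = 9.5 × (-6) = -57, so new z* = 712.5 − 57 = 655.5.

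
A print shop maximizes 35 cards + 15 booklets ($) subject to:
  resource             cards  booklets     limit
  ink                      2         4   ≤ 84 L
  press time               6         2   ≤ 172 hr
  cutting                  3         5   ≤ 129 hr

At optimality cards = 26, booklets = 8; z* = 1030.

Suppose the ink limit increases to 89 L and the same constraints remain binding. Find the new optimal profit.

Check each constraint at x*: ink 84/84 (tight); press time 172/172 (tight); cutting 118/129 (slack 11).
By complementary slackness, y = 0 for the non-binding constraint.
Dual feasibility on the basic columns requires 2·y_ink + 6·y_press time = 35, 4·y_ink + 2·y_press time = 15.
→ y_ink = 1 and y_press time = 5.5.
Δz = y_ink·Δb = 1 × (5) = 5, so new z* = 1030 + 5 = 1035.

1035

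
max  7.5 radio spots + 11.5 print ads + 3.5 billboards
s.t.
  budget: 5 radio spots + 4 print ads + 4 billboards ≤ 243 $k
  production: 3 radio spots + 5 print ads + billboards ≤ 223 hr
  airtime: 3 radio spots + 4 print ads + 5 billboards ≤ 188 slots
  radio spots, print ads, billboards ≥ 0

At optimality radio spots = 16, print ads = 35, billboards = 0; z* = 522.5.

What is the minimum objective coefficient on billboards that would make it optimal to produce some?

Binding: production and airtime. Non-binding: budget (23 unused).
Slack constraints have shadow price 0 (complementary slackness).
The binding rows give the dual system: 3·y_production + 3·y_airtime = 7.5 and 5·y_production + 4·y_airtime = 11.5.
→ y_production = 1.5 and y_airtime = 1.
billboards enters the basis when its profit ≥ yᵀa₃ = 1.5·1 + 1·5 = 6.5.

6.5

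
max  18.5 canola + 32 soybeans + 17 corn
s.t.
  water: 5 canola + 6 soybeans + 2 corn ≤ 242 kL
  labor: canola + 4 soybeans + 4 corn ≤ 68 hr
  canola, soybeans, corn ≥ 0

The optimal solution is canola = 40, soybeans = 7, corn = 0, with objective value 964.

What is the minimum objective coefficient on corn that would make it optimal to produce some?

Check each constraint at x*: water 242/242 (tight); labor 68/68 (tight).
The binding rows give the dual system: 5·y_water + 1·y_labor = 18.5 and 6·y_water + 4·y_labor = 32.
Solving: y_water = 3, y_labor = 3.5.
corn enters the basis when its profit ≥ yᵀa₃ = 3·2 + 3.5·4 = 20.

20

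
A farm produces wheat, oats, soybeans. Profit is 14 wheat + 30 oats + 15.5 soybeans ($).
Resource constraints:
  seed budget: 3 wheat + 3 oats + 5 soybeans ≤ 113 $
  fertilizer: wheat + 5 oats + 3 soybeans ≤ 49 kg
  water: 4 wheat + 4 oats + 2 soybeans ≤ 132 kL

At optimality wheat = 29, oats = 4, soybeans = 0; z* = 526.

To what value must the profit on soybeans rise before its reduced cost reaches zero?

At the optimum: seed budget uses 99 of 113 (slack = 14); fertilizer uses 49 of 49 (binding); water uses 132 of 132 (binding).
Slack constraints have shadow price 0 (complementary slackness).
From A_Bᵀ y = c: 1·y_fertilizer + 4·y_water = 14; 5·y_fertilizer + 4·y_water = 30.
→ y_fertilizer = 4 and y_water = 2.5.
soybeans enters the basis when its profit ≥ yᵀa₃ = 4·3 + 2.5·2 = 17.

17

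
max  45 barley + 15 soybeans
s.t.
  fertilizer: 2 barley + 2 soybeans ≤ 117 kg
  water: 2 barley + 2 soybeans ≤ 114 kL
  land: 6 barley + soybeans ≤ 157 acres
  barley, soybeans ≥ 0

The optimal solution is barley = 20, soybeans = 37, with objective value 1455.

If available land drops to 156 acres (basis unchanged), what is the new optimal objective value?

Binding: water and land. Non-binding: fertilizer (3 unused).
Slack constraints have shadow price 0 (complementary slackness).
Dual feasibility on the basic columns requires 2·y_water + 6·y_land = 45, 2·y_water + 1·y_land = 15.
Solving: y_water = 4.5, y_land = 6.
Δz = y_land·Δb = 6 × (-1) = -6, so new z* = 1455 − 6 = 1449.

1449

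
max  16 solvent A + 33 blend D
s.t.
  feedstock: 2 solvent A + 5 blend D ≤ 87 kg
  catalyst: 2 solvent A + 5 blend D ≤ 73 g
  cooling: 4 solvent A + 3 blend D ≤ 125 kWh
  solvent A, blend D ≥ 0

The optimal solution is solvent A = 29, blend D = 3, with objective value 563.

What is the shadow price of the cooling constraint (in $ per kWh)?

1

At the optimum: feedstock uses 73 of 87 (slack = 14); catalyst uses 73 of 73 (binding); cooling uses 125 of 125 (binding).
By complementary slackness, y = 0 for the non-binding constraint.
Dual feasibility on the basic columns requires 2·y_catalyst + 4·y_cooling = 16, 5·y_catalyst + 3·y_cooling = 33.
→ y_catalyst = 6 and y_cooling = 1.
Shadow price of cooling = 1.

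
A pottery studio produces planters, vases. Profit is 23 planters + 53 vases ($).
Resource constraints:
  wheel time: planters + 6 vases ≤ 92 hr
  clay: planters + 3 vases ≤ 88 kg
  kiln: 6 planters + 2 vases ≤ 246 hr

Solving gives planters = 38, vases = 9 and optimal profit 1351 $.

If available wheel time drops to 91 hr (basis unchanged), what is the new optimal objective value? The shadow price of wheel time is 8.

1343

Δb = -1, so new z* = 1351 + (8)·(-1) = 1351 − 8 = 1343.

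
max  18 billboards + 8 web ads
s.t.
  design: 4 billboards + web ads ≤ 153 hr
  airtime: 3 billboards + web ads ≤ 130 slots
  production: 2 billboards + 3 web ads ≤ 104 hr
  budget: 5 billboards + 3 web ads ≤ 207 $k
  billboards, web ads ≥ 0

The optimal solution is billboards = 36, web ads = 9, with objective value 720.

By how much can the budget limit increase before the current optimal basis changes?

Binding constraints: design, budget. The basis is B = [[4,1],[5,3]] with det 7.
Per unit increase in budget, x* moves by d = (-0.1429, 0.5714).
The basis stays optimal until production becomes binding; allowable increase = 3.5 $k.

3.5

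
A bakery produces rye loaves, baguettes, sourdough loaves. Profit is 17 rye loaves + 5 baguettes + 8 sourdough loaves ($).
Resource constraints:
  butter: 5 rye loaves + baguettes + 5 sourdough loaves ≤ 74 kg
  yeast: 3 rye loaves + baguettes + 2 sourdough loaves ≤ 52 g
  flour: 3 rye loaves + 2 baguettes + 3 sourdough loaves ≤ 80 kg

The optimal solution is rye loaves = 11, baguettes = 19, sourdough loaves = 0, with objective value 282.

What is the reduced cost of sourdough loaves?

-5

Check each constraint at x*: butter 74/74 (tight); yeast 52/52 (tight); flour 71/80 (slack 9).
Slack constraints have shadow price 0 (complementary slackness).
From A_Bᵀ y = c: 5·y_butter + 3·y_yeast = 17; 1·y_butter + 1·y_yeast = 5.
Solving: y_butter = 1, y_yeast = 4.
Reduced cost of sourdough loaves: c₃ − yᵀa₃ = 8 − (1·5 + 4·2) = 8 − 13 = -5.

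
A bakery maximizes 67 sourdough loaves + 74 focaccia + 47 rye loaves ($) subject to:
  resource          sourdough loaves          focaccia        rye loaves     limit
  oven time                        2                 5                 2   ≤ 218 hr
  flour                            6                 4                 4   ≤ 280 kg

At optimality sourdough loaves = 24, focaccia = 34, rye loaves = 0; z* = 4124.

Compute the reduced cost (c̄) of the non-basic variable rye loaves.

Both oven time and flour are binding at x*.
The binding rows give the dual system: 2·y_oven time + 6·y_flour = 67 and 5·y_oven time + 4·y_flour = 74.
This yields shadow prices y_oven time = 8, y_flour = 8.5.
Reduced cost of rye loaves: c₃ − yᵀa₃ = 47 − (8·2 + 8.5·4) = 47 − 50 = -3.

-3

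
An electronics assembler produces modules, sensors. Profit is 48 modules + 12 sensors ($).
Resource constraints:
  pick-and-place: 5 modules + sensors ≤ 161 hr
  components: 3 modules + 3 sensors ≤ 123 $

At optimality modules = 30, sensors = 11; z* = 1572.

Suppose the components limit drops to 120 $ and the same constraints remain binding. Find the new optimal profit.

Both pick-and-place and components are binding at x*.
The binding rows give the dual system: 5·y_pick-and-place + 3·y_components = 48 and 1·y_pick-and-place + 3·y_components = 12.
→ y_pick-and-place = 9 and y_components = 1.
Δz = y_components·Δb = 1 × (-3) = -3, so new z* = 1572 − 3 = 1569.

1569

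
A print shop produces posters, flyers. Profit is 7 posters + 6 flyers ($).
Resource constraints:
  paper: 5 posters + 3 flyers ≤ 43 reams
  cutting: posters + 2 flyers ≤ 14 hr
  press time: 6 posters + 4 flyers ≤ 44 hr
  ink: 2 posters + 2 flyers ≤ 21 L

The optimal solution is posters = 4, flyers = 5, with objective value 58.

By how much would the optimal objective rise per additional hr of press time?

1

Check each constraint at x*: paper 35/43 (slack 8); cutting 14/14 (tight); press time 44/44 (tight); ink 18/21 (slack 3).
Slack constraints have shadow price 0 (complementary slackness).
From A_Bᵀ y = c: 1·y_cutting + 6·y_press time = 7; 2·y_cutting + 4·y_press time = 6.
This yields shadow prices y_cutting = 1, y_press time = 1.
Shadow price of press time = 1.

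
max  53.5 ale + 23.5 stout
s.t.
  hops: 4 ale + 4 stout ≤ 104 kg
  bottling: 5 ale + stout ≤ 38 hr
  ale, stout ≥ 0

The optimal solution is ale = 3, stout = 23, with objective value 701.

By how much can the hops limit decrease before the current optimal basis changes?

73.6

Binding constraints: hops, bottling. The basis is B = [[4,4],[5,1]] with det -16.
Per unit decrease in hops, x* moves by d = (0.0625, -0.3125).
The basis stays optimal until stout reaches 0; allowable decrease = 73.6 kg.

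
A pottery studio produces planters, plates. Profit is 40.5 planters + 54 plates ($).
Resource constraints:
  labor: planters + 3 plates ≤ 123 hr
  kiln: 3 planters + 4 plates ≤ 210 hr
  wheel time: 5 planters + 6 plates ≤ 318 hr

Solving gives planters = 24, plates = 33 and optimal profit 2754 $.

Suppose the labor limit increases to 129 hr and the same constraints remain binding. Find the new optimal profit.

Binding: labor and wheel time. Non-binding: kiln (6 unused).
By complementary slackness, y = 0 for the non-binding constraint.
From A_Bᵀ y = c: 1·y_labor + 5·y_wheel time = 40.5; 3·y_labor + 6·y_wheel time = 54.
→ y_labor = 3 and y_wheel time = 7.5.
Δz = y_labor·Δb = 3 × (6) = 18, so new z* = 2754 + 18 = 2772.

2772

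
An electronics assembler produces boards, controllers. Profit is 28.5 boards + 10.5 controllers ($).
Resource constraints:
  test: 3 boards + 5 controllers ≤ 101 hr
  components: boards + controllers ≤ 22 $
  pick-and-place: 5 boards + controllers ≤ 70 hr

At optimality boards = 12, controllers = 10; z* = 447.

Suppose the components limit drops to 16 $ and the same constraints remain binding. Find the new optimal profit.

411

Check each constraint at x*: test 86/101 (slack 15); components 22/22 (tight); pick-and-place 70/70 (tight).
Since test is not tight, its dual is 0.
The binding rows give the dual system: 1·y_components + 5·y_pick-and-place = 28.5 and 1·y_components + 1·y_pick-and-place = 10.5.
Solving: y_components = 6, y_pick-and-place = 4.5.
Δz = y_components·Δb = 6 × (-6) = -36, so new z* = 447 − 36 = 411.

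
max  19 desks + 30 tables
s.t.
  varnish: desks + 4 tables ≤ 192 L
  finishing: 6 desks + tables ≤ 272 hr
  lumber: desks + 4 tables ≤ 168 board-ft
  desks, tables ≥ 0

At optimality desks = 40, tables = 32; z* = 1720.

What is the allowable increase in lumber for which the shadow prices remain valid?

24

Binding constraints: finishing, lumber. The basis is B = [[6,1],[1,4]] with det 23.
Per unit increase in lumber, x* moves by d = (-0.0435, 0.2609).
The basis stays optimal until varnish becomes binding; allowable increase = 24 board-ft.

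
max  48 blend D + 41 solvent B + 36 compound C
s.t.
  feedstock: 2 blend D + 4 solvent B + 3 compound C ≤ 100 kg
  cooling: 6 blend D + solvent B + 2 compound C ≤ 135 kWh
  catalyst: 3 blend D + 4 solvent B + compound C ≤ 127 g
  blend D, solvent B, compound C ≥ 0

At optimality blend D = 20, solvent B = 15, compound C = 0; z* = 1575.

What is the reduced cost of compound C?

Check each constraint at x*: feedstock 100/100 (tight); cooling 135/135 (tight); catalyst 120/127 (slack 7).
Since catalyst is not tight, its dual is 0.
The binding rows give the dual system: 2·y_feedstock + 6·y_cooling = 48 and 4·y_feedstock + 1·y_cooling = 41.
Solving: y_feedstock = 9, y_cooling = 5.
Reduced cost of compound C: c₃ − yᵀa₃ = 36 − (9·3 + 5·2) = 36 − 37 = -1.

-1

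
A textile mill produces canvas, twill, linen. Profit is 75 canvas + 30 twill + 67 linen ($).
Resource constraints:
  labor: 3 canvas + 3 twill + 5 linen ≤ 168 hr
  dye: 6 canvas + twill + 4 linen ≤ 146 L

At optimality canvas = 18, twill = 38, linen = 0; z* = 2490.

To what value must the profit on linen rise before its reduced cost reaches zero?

At the optimum: labor uses 168 of 168 (binding); dye uses 146 of 146 (binding).
From A_Bᵀ y = c: 3·y_labor + 6·y_dye = 75; 3·y_labor + 1·y_dye = 30.
Solving: y_labor = 7, y_dye = 9.
linen enters the basis when its profit ≥ yᵀa₃ = 7·5 + 9·4 = 71.

71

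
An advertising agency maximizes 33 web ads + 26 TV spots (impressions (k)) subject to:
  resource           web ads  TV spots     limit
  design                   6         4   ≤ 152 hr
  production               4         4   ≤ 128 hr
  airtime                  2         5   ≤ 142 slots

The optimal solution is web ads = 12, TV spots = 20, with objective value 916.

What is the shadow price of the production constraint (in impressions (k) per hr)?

Binding: design and production. Non-binding: airtime (18 unused).
Slack constraints have shadow price 0 (complementary slackness).
From A_Bᵀ y = c: 6·y_design + 4·y_production = 33; 4·y_design + 4·y_production = 26.
→ y_design = 3.5 and y_production = 3.
Shadow price of production = 3.

3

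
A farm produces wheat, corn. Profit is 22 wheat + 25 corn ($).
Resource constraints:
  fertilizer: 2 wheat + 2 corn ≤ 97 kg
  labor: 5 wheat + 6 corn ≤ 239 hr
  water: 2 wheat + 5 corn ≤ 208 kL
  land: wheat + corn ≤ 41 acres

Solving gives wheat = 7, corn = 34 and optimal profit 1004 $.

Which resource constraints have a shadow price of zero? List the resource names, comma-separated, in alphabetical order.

fertilizer, water

fertilizer: 82/97 (slack 15)
labor: 239/239 (binding)
water: 184/208 (slack 24)
land: 41/41 (binding)
By complementary slackness, a constraint with positive slack has shadow price 0 → fertilizer, water.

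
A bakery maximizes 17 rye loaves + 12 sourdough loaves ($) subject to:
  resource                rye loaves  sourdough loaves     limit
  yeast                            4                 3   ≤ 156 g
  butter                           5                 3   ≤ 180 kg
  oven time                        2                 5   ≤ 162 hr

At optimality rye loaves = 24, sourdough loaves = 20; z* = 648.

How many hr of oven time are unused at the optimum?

oven time used = 2·24 + 5·20 = 148; slack = 162 − 148 = 14.

14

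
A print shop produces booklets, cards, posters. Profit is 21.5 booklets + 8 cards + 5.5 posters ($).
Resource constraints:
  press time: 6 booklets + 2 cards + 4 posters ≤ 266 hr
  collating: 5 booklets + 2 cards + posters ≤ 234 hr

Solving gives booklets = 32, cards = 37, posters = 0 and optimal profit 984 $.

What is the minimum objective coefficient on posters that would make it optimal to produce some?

At the optimum: press time uses 266 of 266 (binding); collating uses 234 of 234 (binding).
The binding rows give the dual system: 6·y_press time + 5·y_collating = 21.5 and 2·y_press time + 2·y_collating = 8.
Solving: y_press time = 1.5, y_collating = 2.5.
posters enters the basis when its profit ≥ yᵀa₃ = 1.5·4 + 2.5·1 = 8.5.

8.5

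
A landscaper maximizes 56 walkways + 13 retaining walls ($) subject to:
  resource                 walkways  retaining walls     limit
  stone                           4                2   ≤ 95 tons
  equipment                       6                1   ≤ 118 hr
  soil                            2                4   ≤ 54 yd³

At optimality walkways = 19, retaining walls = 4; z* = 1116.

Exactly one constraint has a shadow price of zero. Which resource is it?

stone: 84/95 (slack 11)
equipment: 118/118 (binding)
soil: 54/54 (binding)
By complementary slackness, a constraint with positive slack has shadow price 0 → stone.

stone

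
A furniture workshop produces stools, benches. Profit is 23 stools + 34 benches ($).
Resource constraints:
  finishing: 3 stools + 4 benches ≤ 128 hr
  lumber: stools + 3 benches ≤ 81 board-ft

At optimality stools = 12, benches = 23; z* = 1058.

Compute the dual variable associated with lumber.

At the optimum: finishing uses 128 of 128 (binding); lumber uses 81 of 81 (binding).
From A_Bᵀ y = c: 3·y_finishing + 1·y_lumber = 23; 4·y_finishing + 3·y_lumber = 34.
Solving: y_finishing = 7, y_lumber = 2.
Shadow price of lumber = 2.

2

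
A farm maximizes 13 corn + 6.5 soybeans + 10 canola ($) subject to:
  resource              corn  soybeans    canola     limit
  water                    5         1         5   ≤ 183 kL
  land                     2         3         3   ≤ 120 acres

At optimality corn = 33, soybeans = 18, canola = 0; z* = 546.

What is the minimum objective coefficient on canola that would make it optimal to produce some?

Both water and land are binding at x*.
The binding rows give the dual system: 5·y_water + 2·y_land = 13 and 1·y_water + 3·y_land = 6.5.
This yields shadow prices y_water = 2, y_land = 1.5.
canola enters the basis when its profit ≥ yᵀa₃ = 2·5 + 1.5·3 = 14.5.

14.5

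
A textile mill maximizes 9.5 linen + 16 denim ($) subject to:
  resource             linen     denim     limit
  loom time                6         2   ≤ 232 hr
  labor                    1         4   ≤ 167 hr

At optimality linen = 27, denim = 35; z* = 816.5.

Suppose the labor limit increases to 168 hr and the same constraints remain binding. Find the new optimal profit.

820

Check each constraint at x*: loom time 232/232 (tight); labor 167/167 (tight).
From A_Bᵀ y = c: 6·y_loom time + 1·y_labor = 9.5; 2·y_loom time + 4·y_labor = 16.
This yields shadow prices y_loom time = 1, y_labor = 3.5.
Δz = y_labor·Δb = 3.5 × (1) = 3.5, so new z* = 816.5 + 3.5 = 820.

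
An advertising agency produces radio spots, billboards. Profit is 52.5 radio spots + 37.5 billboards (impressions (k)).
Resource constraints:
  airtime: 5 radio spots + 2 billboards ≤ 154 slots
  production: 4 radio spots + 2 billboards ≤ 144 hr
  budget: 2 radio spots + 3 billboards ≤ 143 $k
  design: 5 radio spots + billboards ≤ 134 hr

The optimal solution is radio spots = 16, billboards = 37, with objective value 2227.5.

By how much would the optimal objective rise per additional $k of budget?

Check each constraint at x*: airtime 154/154 (tight); production 138/144 (slack 6); budget 143/143 (tight); design 117/134 (slack 17).
Since production, design are not tight, their duals are 0.
The binding rows give the dual system: 5·y_airtime + 2·y_budget = 52.5 and 2·y_airtime + 3·y_budget = 37.5.
→ y_airtime = 7.5 and y_budget = 7.5.
Shadow price of budget = 7.5.

7.5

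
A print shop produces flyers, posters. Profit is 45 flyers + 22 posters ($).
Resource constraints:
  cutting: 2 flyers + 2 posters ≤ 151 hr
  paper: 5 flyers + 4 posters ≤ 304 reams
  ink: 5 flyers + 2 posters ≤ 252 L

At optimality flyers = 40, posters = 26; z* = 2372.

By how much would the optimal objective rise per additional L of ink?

Binding: paper and ink. Non-binding: cutting (19 unused).
Since cutting is not tight, its dual is 0.
From A_Bᵀ y = c: 5·y_paper + 5·y_ink = 45; 4·y_paper + 2·y_ink = 22.
Solving: y_paper = 2, y_ink = 7.
Shadow price of ink = 7.

7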